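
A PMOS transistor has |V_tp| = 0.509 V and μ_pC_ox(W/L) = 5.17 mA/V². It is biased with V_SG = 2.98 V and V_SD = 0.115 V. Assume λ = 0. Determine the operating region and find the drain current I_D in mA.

Triode; I_D = 1.43 mA

V_ov = V_SG − |V_tp| = 2.98 − 0.509 = 2.47 V.
Since V_SD = 0.115 V < V_ov = 2.47 V, the device is in the triode region.
I_D = k_p [V_ov · V_SD − ½ V_SD²] = 5.17 × [2.47 × 0.115 − 0.5 × 0.115²] = 1.43 mA.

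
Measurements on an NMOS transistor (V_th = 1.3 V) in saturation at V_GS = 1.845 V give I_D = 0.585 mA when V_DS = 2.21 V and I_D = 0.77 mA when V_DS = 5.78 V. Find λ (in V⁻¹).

With V_GS fixed, I_D ∝ (1 + λ V_DS) in saturation, so I_D2/I_D1 = (1 + λ V_DS2)/(1 + λ V_DS1).
0.77/0.585 = 1.316 = (1 + 5.78 λ)/(1 + 2.21 λ).
Solving: λ (I_D1 V_DS2 − I_D2 V_DS1) = I_D2 − I_D1, so λ = (0.77 − 0.585) / (0.585 × 5.78 − 0.77 × 2.21) = 0.185 / 1.68 = 0.11 V⁻¹.

λ = 0.110 V⁻¹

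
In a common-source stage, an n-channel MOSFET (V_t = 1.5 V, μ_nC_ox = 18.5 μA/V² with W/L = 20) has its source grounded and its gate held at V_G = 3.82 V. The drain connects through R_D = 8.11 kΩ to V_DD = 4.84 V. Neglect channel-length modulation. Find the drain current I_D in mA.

I_D = 0.510 mA

V_GS = V_G = 3.82 V, so V_ov = 3.82 − 1.5 = 2.32 V.
k_n = μ_nC_ox · (W/L) = 0.37 mA/V².
Assume saturation: I_D = ½ k_n V_ov² = 0.5 × 0.37 × 2.32² = 0.996 mA, giving V_DS = V_DD − I_D R_D = 4.84 − 0.996 × 8.11 = -3.24 V.
But -3.24 V < V_ov = 2.32 V, so the device is actually in triode.
In triode I_D = k_n[V_ov V_DS − ½ V_DS²] and I_D = (V_DD − V_DS)/R_D. Equating: 1.5 V_DS² − 7.962 V_DS + 4.84 = 0, giving V_DS = 0.7 V (the root below V_ov).
I_D = (4.84 − 0.7) / 8.11 = 0.51 mA.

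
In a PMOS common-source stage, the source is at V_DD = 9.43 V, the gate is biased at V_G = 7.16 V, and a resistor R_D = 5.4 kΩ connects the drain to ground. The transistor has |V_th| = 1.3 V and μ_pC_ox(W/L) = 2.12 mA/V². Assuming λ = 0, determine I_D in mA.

V_SG = V_DD − V_G = 9.43 − 7.16 = 2.27 V, so V_ov = 2.27 − 1.3 = 0.97 V.
Assume saturation: I_D = ½ k_p V_ov² = 0.5 × 2.12 × 0.97² = 0.997 mA, giving V_SD = V_DD − I_D R_D = 9.43 − 0.997 × 5.4 = 4.04 V.
V_SD = 4.04 V ≥ V_ov = 0.97 V, confirming saturation.

I_D = 0.997 mA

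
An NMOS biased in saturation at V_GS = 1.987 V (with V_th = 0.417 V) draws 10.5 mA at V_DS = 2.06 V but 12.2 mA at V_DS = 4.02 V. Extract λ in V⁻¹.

With V_GS fixed, I_D ∝ (1 + λ V_DS) in saturation, so I_D2/I_D1 = (1 + λ V_DS2)/(1 + λ V_DS1).
12.2/10.5 = 1.162 = (1 + 4.02 λ)/(1 + 2.06 λ).
Solving: λ (I_D1 V_DS2 − I_D2 V_DS1) = I_D2 − I_D1, so λ = (12.2 − 10.5) / (10.5 × 4.02 − 12.2 × 2.06) = 1.7 / 17.1 = 0.0995 V⁻¹.

λ = 0.0995 V⁻¹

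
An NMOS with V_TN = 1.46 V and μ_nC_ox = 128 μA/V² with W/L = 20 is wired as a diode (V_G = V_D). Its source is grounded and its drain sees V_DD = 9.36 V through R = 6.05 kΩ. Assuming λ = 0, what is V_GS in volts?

With gate tied to drain, V_GS = V_DS ≥ V_GS − V_TN, so the device is in saturation.
k_n = μ_nC_ox · (W/L) = 2.56 mA/V².
KCL at the drain: ½ k_n (V_GS − V_TN)² = (V_DD − V_GS)/R.
Let x = V_GS − 1.46. Then 7.74 x² + x − 7.9 = 0, giving x = 0.948 V (positive root), so V_GS = 2.41 V.
I_D = (V_DD − V_GS)/R = (9.36 − 2.41) / 6.05 = 1.15 mA.

V_GS = 2.41 V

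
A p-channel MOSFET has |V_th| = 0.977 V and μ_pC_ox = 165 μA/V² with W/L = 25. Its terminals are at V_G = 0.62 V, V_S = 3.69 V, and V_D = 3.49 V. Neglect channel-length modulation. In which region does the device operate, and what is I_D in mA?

V_SG = V_S − V_G = 3.69 − 0.62 = 3.07 V; V_SD = V_S − V_D = 3.69 − 3.49 = 0.2 V.
k_p = μ_pC_ox · (W/L) = 4.125 mA/V².
V_ov = V_SG − |V_th| = 3.07 − 0.977 = 2.09 V.
Since V_SD = 0.2 V < V_ov = 2.09 V, the device is in the triode region.
I_D = k_p [V_ov · V_SD − ½ V_SD²] = 4.125 × [2.09 × 0.2 − 0.5 × 0.2²] = 1.64 mA.

Triode; I_D = 1.64 mA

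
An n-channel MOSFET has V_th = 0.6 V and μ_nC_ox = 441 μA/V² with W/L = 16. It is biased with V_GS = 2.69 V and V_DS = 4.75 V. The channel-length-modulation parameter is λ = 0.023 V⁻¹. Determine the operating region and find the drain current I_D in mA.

k_n = μ_nC_ox · (W/L) = 7.056 mA/V².
V_ov = V_GS − V_th = 2.69 − 0.6 = 2.09 V.
Since V_DS = 4.75 V ≥ V_ov = 2.09 V, the device is in saturation.
I_D = ½ k_n V_ov² (1 + λ V_DS) = 0.5 × 7.056 × 2.09² × (1 + 0.023 × 4.75) = 17.1 mA.

Saturation; I_D = 17.1 mA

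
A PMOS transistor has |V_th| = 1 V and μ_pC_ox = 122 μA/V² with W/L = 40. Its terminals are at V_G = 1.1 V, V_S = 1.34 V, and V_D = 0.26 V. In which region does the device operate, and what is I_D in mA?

V_SG = V_S − V_G = 1.34 − 1.1 = 0.24 V; V_SD = V_S − V_D = 1.34 − 0.26 = 1.08 V.
V_SG = 0.24 V < |V_th| = 1 V, so the transistor is in cutoff.

Cutoff; I_D = 0 mA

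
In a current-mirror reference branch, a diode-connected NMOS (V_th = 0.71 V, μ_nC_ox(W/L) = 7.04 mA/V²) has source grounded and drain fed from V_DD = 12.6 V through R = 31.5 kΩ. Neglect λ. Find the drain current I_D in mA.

I_D = 0.367 mA

With gate tied to drain, V_GS = V_DS ≥ V_GS − V_th, so the device is in saturation.
KCL at the drain: ½ k_n (V_GS − V_th)² = (V_DD − V_GS)/R.
Let x = V_GS − 0.71. Then 111 x² + x − 11.89 = 0, giving x = 0.323 V (positive root), so V_GS = 1.03 V.
I_D = (V_DD − V_GS)/R = (12.6 − 1.03) / 31.5 = 0.367 mA.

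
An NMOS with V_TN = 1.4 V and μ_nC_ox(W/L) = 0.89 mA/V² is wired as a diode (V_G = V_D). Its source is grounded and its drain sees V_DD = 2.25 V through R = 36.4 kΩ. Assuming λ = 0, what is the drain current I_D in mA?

With gate tied to drain, V_GS = V_DS ≥ V_GS − V_TN, so the device is in saturation.
KCL at the drain: ½ k_n (V_GS − V_TN)² = (V_DD − V_GS)/R.
Let x = V_GS − 1.4. Then 16.2 x² + x − 0.85 = 0, giving x = 0.2 V (positive root), so V_GS = 1.6 V.
I_D = (V_DD − V_GS)/R = (2.25 − 1.6) / 36.4 = 0.0178 mA.

I_D = 0.0178 mA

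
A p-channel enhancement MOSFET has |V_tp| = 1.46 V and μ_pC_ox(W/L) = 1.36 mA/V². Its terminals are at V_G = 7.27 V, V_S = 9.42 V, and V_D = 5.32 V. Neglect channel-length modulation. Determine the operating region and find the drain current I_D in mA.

V_SG = V_S − V_G = 9.42 − 7.27 = 2.15 V; V_SD = V_S − V_D = 9.42 − 5.32 = 4.1 V.
V_ov = V_SG − |V_tp| = 2.15 − 1.46 = 0.69 V.
Since V_SD = 4.1 V ≥ V_ov = 0.69 V, the device is in saturation.
I_D = ½ k_p V_ov² = 0.5 × 1.36 × 0.69² = 0.324 mA.

Saturation; I_D = 0.324 mA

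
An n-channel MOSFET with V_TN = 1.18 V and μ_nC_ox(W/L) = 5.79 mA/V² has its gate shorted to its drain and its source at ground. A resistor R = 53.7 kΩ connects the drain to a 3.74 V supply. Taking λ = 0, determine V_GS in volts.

V_GS = 1.31 V

With gate tied to drain, V_GS = V_DS ≥ V_GS − V_TN, so the device is in saturation.
KCL at the drain: ½ k_n (V_GS − V_TN)² = (V_DD − V_GS)/R.
Let x = V_GS − 1.18. Then 155 x² + x − 2.56 = 0, giving x = 0.125 V (positive root), so V_GS = 1.31 V.
I_D = (V_DD − V_GS)/R = (3.74 − 1.31) / 53.7 = 0.0453 mA.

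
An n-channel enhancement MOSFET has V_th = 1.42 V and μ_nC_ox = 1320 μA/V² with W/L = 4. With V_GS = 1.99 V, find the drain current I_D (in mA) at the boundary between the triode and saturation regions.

At the boundary V_DS = V_ov = V_GS − V_th = 1.99 − 1.42 = 0.57 V.
k_n = μ_nC_ox · (W/L) = 5.28 mA/V².
I_D = ½ k_n V_ov² = 0.5 × 5.28 × 0.57² = 0.858 mA.

I_D = 0.858 mA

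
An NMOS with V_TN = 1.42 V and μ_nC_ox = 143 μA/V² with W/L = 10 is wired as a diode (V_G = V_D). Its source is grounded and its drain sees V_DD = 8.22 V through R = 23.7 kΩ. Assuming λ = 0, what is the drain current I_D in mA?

With gate tied to drain, V_GS = V_DS ≥ V_GS − V_TN, so the device is in saturation.
k_n = μ_nC_ox · (W/L) = 1.43 mA/V².
KCL at the drain: ½ k_n (V_GS − V_TN)² = (V_DD − V_GS)/R.
Let x = V_GS − 1.42. Then 16.9 x² + x − 6.8 = 0, giving x = 0.605 V (positive root), so V_GS = 2.02 V.
I_D = (V_DD − V_GS)/R = (8.22 − 2.02) / 23.7 = 0.261 mA.

I_D = 0.261 mA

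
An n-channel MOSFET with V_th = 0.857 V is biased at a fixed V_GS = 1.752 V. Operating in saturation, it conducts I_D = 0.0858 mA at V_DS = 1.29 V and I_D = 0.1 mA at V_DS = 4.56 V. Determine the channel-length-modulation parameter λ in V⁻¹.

λ = 0.0541 V⁻¹

With V_GS fixed, I_D ∝ (1 + λ V_DS) in saturation, so I_D2/I_D1 = (1 + λ V_DS2)/(1 + λ V_DS1).
0.1/0.0858 = 1.166 = (1 + 4.56 λ)/(1 + 1.29 λ).
Solving: λ (I_D1 V_DS2 − I_D2 V_DS1) = I_D2 − I_D1, so λ = (0.1 − 0.0858) / (0.0858 × 4.56 − 0.1 × 1.29) = 0.0142 / 0.262 = 0.0541 V⁻¹.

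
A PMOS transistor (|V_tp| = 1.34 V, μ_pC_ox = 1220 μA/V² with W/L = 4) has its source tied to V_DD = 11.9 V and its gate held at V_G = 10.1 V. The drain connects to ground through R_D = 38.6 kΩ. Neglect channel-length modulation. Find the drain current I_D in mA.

V_SG = V_DD − V_G = 11.9 − 10.1 = 1.8 V, so V_ov = 1.8 − 1.34 = 0.46 V.
k_p = μ_pC_ox · (W/L) = 4.88 mA/V².
Assume saturation: I_D = ½ k_p V_ov² = 0.5 × 4.88 × 0.46² = 0.516 mA, giving V_SD = V_DD − I_D R_D = 11.9 − 0.516 × 38.6 = -8.03 V.
But -8.03 V < V_ov = 0.46 V, so the device is actually in triode.
In triode I_D = k_p[V_ov V_SD − ½ V_SD²] and I_D = (V_DD − V_SD)/R_D. Equating: 94.2 V_SD² − 87.65 V_SD + 11.9 = 0, giving V_SD = 0.165 V (the root below V_ov).
I_D = (11.9 − 0.165) / 38.6 = 0.304 mA.

I_D = 0.304 mA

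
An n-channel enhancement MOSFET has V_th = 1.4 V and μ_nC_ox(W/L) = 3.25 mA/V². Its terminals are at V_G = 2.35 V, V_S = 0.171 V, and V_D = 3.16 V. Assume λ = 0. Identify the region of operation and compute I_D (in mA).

V_GS = V_G − V_S = 2.35 − 0.171 = 2.18 V; V_DS = V_D − V_S = 3.16 − 0.171 = 2.99 V.
V_ov = V_GS − V_th = 2.18 − 1.4 = 0.779 V.
Since V_DS = 2.99 V ≥ V_ov = 0.779 V, the device is in saturation.
I_D = ½ k_n V_ov² = 0.5 × 3.25 × 0.779² = 0.986 mA.

Saturation; I_D = 0.986 mA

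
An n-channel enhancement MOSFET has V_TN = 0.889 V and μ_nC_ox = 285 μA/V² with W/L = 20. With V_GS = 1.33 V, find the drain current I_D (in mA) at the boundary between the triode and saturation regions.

I_D = 0.554 mA

At the boundary V_DS = V_ov = V_GS − V_TN = 1.33 − 0.889 = 0.441 V.
k_n = μ_nC_ox · (W/L) = 5.7 mA/V².
I_D = ½ k_n V_ov² = 0.5 × 5.7 × 0.441² = 0.554 mA.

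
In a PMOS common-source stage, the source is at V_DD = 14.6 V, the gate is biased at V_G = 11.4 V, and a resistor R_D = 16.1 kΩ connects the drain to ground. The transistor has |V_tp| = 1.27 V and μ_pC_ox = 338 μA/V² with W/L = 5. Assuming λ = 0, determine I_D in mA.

I_D = 0.889 mA

V_SG = V_DD − V_G = 14.6 − 11.4 = 3.2 V, so V_ov = 3.2 − 1.27 = 1.93 V.
k_p = μ_pC_ox · (W/L) = 1.69 mA/V².
Assume saturation: I_D = ½ k_p V_ov² = 0.5 × 1.69 × 1.93² = 3.15 mA, giving V_SD = V_DD − I_D R_D = 14.6 − 3.15 × 16.1 = -36.1 V.
But -36.1 V < V_ov = 1.93 V, so the device is actually in triode.
In triode I_D = k_p[V_ov V_SD − ½ V_SD²] and I_D = (V_DD − V_SD)/R_D. Equating: 13.6 V_SD² − 53.51 V_SD + 14.6 = 0, giving V_SD = 0.295 V (the root below V_ov).
I_D = (14.6 − 0.295) / 16.1 = 0.889 mA.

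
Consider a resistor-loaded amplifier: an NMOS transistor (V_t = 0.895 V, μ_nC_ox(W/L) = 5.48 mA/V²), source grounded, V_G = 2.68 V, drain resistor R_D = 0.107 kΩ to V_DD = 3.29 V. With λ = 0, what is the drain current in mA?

V_GS = V_G = 2.68 V, so V_ov = 2.68 − 0.895 = 1.79 V.
Assume saturation: I_D = ½ k_n V_ov² = 0.5 × 5.48 × 1.79² = 8.73 mA, giving V_DS = V_DD − I_D R_D = 3.29 − 8.73 × 0.107 = 2.36 V.
V_DS = 2.36 V ≥ V_ov = 1.79 V, confirming saturation.

I_D = 8.73 mA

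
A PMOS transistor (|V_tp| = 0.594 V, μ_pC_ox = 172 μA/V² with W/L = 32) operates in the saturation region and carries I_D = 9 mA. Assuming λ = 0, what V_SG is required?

V_SG = 2.40 V

k_p = μ_pC_ox · (W/L) = 5.504 mA/V².
In saturation I_D = ½ k_p (V_SG − |V_tp|)², so V_SG − |V_tp| = √(2 I_D / k_p) = √(2 × 9 / 5.504) = 1.81 V.
V_SG = 0.594 + 1.81 = 2.4 V.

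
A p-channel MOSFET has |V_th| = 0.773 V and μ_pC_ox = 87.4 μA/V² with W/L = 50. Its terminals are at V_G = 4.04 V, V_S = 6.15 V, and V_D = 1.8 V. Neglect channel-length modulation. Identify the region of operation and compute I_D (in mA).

V_SG = V_S − V_G = 6.15 − 4.04 = 2.11 V; V_SD = V_S − V_D = 6.15 − 1.8 = 4.35 V.
k_p = μ_pC_ox · (W/L) = 4.37 mA/V².
V_ov = V_SG − |V_th| = 2.11 − 0.773 = 1.34 V.
Since V_SD = 4.35 V ≥ V_ov = 1.34 V, the device is in saturation.
I_D = ½ k_p V_ov² = 0.5 × 4.37 × 1.34² = 3.91 mA.

Saturation; I_D = 3.91 mA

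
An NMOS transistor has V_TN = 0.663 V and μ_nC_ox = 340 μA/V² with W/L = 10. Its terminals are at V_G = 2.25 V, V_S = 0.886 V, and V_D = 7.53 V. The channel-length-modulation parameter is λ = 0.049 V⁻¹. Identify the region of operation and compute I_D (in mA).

V_GS = V_G − V_S = 2.25 − 0.886 = 1.36 V; V_DS = V_D − V_S = 7.53 − 0.886 = 6.64 V.
k_n = μ_nC_ox · (W/L) = 3.4 mA/V².
V_ov = V_GS − V_TN = 1.36 − 0.663 = 0.701 V.
Since V_DS = 6.64 V ≥ V_ov = 0.701 V, the device is in saturation.
I_D = ½ k_n V_ov² (1 + λ V_DS) = 0.5 × 3.4 × 0.701² × (1 + 0.049 × 6.64) = 1.11 mA.

Saturation; I_D = 1.11 mA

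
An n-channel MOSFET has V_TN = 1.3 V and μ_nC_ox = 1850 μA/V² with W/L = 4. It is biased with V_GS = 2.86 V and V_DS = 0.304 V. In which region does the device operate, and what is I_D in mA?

k_n = μ_nC_ox · (W/L) = 7.4 mA/V².
V_ov = V_GS − V_TN = 2.86 − 1.3 = 1.56 V.
Since V_DS = 0.304 V < V_ov = 1.56 V, the device is in the triode region.
I_D = k_n [V_ov · V_DS − ½ V_DS²] = 7.4 × [1.56 × 0.304 − 0.5 × 0.304²] = 3.17 mA.

Triode; I_D = 3.17 mA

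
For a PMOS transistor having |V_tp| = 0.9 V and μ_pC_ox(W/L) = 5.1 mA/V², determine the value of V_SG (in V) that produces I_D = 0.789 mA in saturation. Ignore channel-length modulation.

In saturation I_D = ½ k_p (V_SG − |V_tp|)², so V_SG − |V_tp| = √(2 I_D / k_p) = √(2 × 0.789 / 5.1) = 0.556 V.
V_SG = 0.9 + 0.556 = 1.46 V.

V_SG = 1.46 V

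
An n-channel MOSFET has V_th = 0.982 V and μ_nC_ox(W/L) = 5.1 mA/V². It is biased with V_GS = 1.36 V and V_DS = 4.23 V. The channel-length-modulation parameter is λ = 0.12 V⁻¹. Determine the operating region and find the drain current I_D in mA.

V_ov = V_GS − V_th = 1.36 − 0.982 = 0.378 V.
Since V_DS = 4.23 V ≥ V_ov = 0.378 V, the device is in saturation.
I_D = ½ k_n V_ov² (1 + λ V_DS) = 0.5 × 5.1 × 0.378² × (1 + 0.12 × 4.23) = 0.549 mA.

Saturation; I_D = 0.549 mA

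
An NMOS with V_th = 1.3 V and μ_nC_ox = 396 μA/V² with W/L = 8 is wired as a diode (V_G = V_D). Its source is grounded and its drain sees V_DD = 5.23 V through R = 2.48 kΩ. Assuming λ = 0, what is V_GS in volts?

With gate tied to drain, V_GS = V_DS ≥ V_GS − V_th, so the device is in saturation.
k_n = μ_nC_ox · (W/L) = 3.168 mA/V².
KCL at the drain: ½ k_n (V_GS − V_th)² = (V_DD − V_GS)/R.
Let x = V_GS − 1.3. Then 3.93 x² + x − 3.93 = 0, giving x = 0.881 V (positive root), so V_GS = 2.18 V.
I_D = (V_DD − V_GS)/R = (5.23 − 2.18) / 2.48 = 1.23 mA.

V_GS = 2.18 V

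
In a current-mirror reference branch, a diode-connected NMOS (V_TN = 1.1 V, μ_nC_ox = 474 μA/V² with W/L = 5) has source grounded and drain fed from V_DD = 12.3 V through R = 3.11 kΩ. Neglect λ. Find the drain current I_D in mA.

With gate tied to drain, V_GS = V_DS ≥ V_GS − V_TN, so the device is in saturation.
k_n = μ_nC_ox · (W/L) = 2.37 mA/V².
KCL at the drain: ½ k_n (V_GS − V_TN)² = (V_DD − V_GS)/R.
Let x = V_GS − 1.1. Then 3.69 x² + x − 11.2 = 0, giving x = 1.61 V (positive root), so V_GS = 2.71 V.
I_D = (V_DD − V_GS)/R = (12.3 − 2.71) / 3.11 = 3.08 mA.

I_D = 3.08 mA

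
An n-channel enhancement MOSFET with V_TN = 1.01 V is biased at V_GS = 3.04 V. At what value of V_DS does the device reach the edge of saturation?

The boundary between triode and saturation is V_DS = V_GS − V_TN = V_ov.
V_ov = 3.04 − 1.01 = 2.03 V.

V_DS,sat = 2.03 V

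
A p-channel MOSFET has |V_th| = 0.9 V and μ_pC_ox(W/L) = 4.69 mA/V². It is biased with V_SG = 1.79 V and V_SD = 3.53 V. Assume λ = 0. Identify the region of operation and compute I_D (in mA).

Saturation; I_D = 1.86 mA

V_ov = V_SG − |V_th| = 1.79 − 0.9 = 0.89 V.
Since V_SD = 3.53 V ≥ V_ov = 0.89 V, the device is in saturation.
I_D = ½ k_p V_ov² = 0.5 × 4.69 × 0.89² = 1.86 mA.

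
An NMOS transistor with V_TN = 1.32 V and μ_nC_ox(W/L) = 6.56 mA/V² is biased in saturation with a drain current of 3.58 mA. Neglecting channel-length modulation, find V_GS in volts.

V_GS = 2.36 V

In saturation I_D = ½ k_n (V_GS − V_TN)², so V_GS − V_TN = √(2 I_D / k_n) = √(2 × 3.58 / 6.56) = 1.04 V.
V_GS = 1.32 + 1.04 = 2.36 V.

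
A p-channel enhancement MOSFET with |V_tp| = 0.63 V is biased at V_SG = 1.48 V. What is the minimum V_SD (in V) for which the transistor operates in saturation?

The boundary between triode and saturation is V_SD = V_SG − |V_tp| = V_ov.
V_ov = 1.48 − 0.63 = 0.85 V.

V_SD,sat = 0.850 V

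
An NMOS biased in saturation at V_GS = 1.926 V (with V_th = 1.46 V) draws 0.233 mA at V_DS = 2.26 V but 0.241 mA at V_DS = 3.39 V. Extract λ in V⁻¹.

With V_GS fixed, I_D ∝ (1 + λ V_DS) in saturation, so I_D2/I_D1 = (1 + λ V_DS2)/(1 + λ V_DS1).
0.241/0.233 = 1.034 = (1 + 3.39 λ)/(1 + 2.26 λ).
Solving: λ (I_D1 V_DS2 − I_D2 V_DS1) = I_D2 − I_D1, so λ = (0.241 − 0.233) / (0.233 × 3.39 − 0.241 × 2.26) = 0.008 / 0.245 = 0.0326 V⁻¹.

λ = 0.0326 V⁻¹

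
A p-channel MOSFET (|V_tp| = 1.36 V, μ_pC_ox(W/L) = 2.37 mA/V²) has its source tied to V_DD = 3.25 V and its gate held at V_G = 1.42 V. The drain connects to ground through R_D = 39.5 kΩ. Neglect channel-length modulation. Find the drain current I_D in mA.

V_SG = V_DD − V_G = 3.25 − 1.42 = 1.83 V, so V_ov = 1.83 − 1.36 = 0.47 V.
Assume saturation: I_D = ½ k_p V_ov² = 0.5 × 2.37 × 0.47² = 0.262 mA, giving V_SD = V_DD − I_D R_D = 3.25 − 0.262 × 39.5 = -7.09 V.
But -7.09 V < V_ov = 0.47 V, so the device is actually in triode.
In triode I_D = k_p[V_ov V_SD − ½ V_SD²] and I_D = (V_DD − V_SD)/R_D. Equating: 46.8 V_SD² − 45 V_SD + 3.25 = 0, giving V_SD = 0.0787 V (the root below V_ov).
I_D = (3.25 − 0.0787) / 39.5 = 0.0803 mA.

I_D = 0.0803 mA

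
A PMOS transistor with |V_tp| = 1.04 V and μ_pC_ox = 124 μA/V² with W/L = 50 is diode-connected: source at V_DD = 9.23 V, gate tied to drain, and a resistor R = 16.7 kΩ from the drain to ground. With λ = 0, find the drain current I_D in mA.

I_D = 0.467 mA

With gate tied to drain, V_SG = V_SD ≥ V_SG − |V_tp|, so the device is in saturation.
k_p = μ_pC_ox · (W/L) = 6.2 mA/V².
KCL at the drain: ½ k_p (V_SG − |V_tp|)² = (V_DD − V_SG)/R.
Let x = V_SG − 1.04. Then 51.8 x² + x − 8.19 = 0, giving x = 0.388 V (positive root), so V_SG = 1.43 V.
I_D = (V_DD − V_SG)/R = (9.23 − 1.43) / 16.7 = 0.467 mA.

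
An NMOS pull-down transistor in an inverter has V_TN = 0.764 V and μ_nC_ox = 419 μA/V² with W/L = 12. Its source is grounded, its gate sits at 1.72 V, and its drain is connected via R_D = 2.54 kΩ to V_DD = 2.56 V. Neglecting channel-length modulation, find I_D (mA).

V_GS = V_G = 1.72 V, so V_ov = 1.72 − 0.764 = 0.956 V.
k_n = μ_nC_ox · (W/L) = 5.028 mA/V².
Assume saturation: I_D = ½ k_n V_ov² = 0.5 × 5.028 × 0.956² = 2.3 mA, giving V_DS = V_DD − I_D R_D = 2.56 − 2.3 × 2.54 = -3.28 V.
But -3.28 V < V_ov = 0.956 V, so the device is actually in triode.
In triode I_D = k_n[V_ov V_DS − ½ V_DS²] and I_D = (V_DD − V_DS)/R_D. Equating: 6.39 V_DS² − 13.21 V_DS + 2.56 = 0, giving V_DS = 0.216 V (the root below V_ov).
I_D = (2.56 − 0.216) / 2.54 = 0.923 mA.

I_D = 0.923 mA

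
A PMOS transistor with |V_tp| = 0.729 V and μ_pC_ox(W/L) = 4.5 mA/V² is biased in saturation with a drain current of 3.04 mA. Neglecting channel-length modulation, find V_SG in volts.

In saturation I_D = ½ k_p (V_SG − |V_tp|)², so V_SG − |V_tp| = √(2 I_D / k_p) = √(2 × 3.04 / 4.5) = 1.16 V.
V_SG = 0.729 + 1.16 = 1.89 V.

V_SG = 1.89 V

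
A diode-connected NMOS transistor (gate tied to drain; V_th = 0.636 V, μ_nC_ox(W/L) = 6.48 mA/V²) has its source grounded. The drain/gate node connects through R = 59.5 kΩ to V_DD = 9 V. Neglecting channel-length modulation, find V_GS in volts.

V_GS = 0.842 V

With gate tied to drain, V_GS = V_DS ≥ V_GS − V_th, so the device is in saturation.
KCL at the drain: ½ k_n (V_GS − V_th)² = (V_DD − V_GS)/R.
Let x = V_GS − 0.636. Then 193 x² + x − 8.364 = 0, giving x = 0.206 V (positive root), so V_GS = 0.842 V.
I_D = (V_DD − V_GS)/R = (9 − 0.842) / 59.5 = 0.137 mA.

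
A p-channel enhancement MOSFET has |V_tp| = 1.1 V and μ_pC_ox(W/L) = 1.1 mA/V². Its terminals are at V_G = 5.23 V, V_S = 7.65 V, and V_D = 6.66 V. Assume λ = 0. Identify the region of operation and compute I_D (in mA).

V_SG = V_S − V_G = 7.65 − 5.23 = 2.42 V; V_SD = V_S − V_D = 7.65 − 6.66 = 0.99 V.
V_ov = V_SG − |V_tp| = 2.42 − 1.1 = 1.32 V.
Since V_SD = 0.99 V < V_ov = 1.32 V, the device is in the triode region.
I_D = k_p [V_ov · V_SD − ½ V_SD²] = 1.1 × [1.32 × 0.99 − 0.5 × 0.99²] = 0.898 mA.

Triode; I_D = 0.898 mA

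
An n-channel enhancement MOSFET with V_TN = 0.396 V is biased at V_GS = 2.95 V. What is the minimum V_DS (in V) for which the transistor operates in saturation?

V_DS,sat = 2.55 V

The boundary between triode and saturation is V_DS = V_GS − V_TN = V_ov.
V_ov = 2.95 − 0.396 = 2.55 V.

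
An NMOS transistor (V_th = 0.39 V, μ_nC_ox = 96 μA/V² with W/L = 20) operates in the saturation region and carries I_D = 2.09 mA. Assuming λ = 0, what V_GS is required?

k_n = μ_nC_ox · (W/L) = 1.92 mA/V².
In saturation I_D = ½ k_n (V_GS − V_th)², so V_GS − V_th = √(2 I_D / k_n) = √(2 × 2.09 / 1.92) = 1.48 V.
V_GS = 0.39 + 1.48 = 1.87 V.

V_GS = 1.87 V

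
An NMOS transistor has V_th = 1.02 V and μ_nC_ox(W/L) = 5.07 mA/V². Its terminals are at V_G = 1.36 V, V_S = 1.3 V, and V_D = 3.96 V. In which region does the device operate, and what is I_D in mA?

Cutoff; I_D = 0 mA

V_GS = V_G − V_S = 1.36 − 1.3 = 0.06 V; V_DS = V_D − V_S = 3.96 − 1.3 = 2.66 V.
V_GS = 0.06 V < V_th = 1.02 V, so the transistor is in cutoff.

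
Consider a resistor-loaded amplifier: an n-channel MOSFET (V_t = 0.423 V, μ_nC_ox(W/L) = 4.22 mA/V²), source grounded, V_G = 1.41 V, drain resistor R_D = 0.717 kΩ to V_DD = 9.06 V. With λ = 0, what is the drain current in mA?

V_GS = V_G = 1.41 V, so V_ov = 1.41 − 0.423 = 0.987 V.
Assume saturation: I_D = ½ k_n V_ov² = 0.5 × 4.22 × 0.987² = 2.06 mA, giving V_DS = V_DD − I_D R_D = 9.06 − 2.06 × 0.717 = 7.59 V.
V_DS = 7.59 V ≥ V_ov = 0.987 V, confirming saturation.

I_D = 2.06 mA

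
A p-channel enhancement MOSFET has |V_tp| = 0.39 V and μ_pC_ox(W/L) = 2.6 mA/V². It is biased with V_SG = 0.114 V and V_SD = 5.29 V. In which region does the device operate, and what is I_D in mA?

V_SG = 0.114 V < |V_tp| = 0.39 V, so the transistor is in cutoff.

Cutoff; I_D = 0 mA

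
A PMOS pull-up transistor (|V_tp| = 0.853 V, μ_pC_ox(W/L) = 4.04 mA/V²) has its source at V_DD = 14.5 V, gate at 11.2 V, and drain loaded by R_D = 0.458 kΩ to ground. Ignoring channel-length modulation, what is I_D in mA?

V_SG = V_DD − V_G = 14.5 − 11.2 = 3.3 V, so V_ov = 3.3 − 0.853 = 2.45 V.
Assume saturation: I_D = ½ k_p V_ov² = 0.5 × 4.04 × 2.45² = 12.1 mA, giving V_SD = V_DD − I_D R_D = 14.5 − 12.1 × 0.458 = 8.96 V.
V_SD = 8.96 V ≥ V_ov = 2.45 V, confirming saturation.

I_D = 12.1 mA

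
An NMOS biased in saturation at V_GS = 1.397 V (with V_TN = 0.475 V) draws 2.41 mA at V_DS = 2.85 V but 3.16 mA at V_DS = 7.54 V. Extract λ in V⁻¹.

λ = 0.0818 V⁻¹

With V_GS fixed, I_D ∝ (1 + λ V_DS) in saturation, so I_D2/I_D1 = (1 + λ V_DS2)/(1 + λ V_DS1).
3.16/2.41 = 1.311 = (1 + 7.54 λ)/(1 + 2.85 λ).
Solving: λ (I_D1 V_DS2 − I_D2 V_DS1) = I_D2 − I_D1, so λ = (3.16 − 2.41) / (2.41 × 7.54 − 3.16 × 2.85) = 0.75 / 9.17 = 0.0818 V⁻¹.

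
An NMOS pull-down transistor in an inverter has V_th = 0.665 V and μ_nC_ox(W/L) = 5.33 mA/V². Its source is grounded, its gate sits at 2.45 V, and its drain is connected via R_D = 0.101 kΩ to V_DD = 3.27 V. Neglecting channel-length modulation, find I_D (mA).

I_D = 8.49 mA

V_GS = V_G = 2.45 V, so V_ov = 2.45 − 0.665 = 1.79 V.
Assume saturation: I_D = ½ k_n V_ov² = 0.5 × 5.33 × 1.79² = 8.49 mA, giving V_DS = V_DD − I_D R_D = 3.27 − 8.49 × 0.101 = 2.41 V.
V_DS = 2.41 V ≥ V_ov = 1.79 V, confirming saturation.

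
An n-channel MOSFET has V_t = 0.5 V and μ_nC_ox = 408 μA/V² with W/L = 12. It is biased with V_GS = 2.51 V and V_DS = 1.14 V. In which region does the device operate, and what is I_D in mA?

Triode; I_D = 8.04 mA

k_n = μ_nC_ox · (W/L) = 4.896 mA/V².
V_ov = V_GS − V_t = 2.51 − 0.5 = 2.01 V.
Since V_DS = 1.14 V < V_ov = 2.01 V, the device is in the triode region.
I_D = k_n [V_ov · V_DS − ½ V_DS²] = 4.896 × [2.01 × 1.14 − 0.5 × 1.14²] = 8.04 mA.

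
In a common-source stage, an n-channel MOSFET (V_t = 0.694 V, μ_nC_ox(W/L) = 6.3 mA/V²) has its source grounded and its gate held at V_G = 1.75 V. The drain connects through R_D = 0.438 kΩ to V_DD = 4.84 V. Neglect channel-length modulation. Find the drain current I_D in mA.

I_D = 3.51 mA

V_GS = V_G = 1.75 V, so V_ov = 1.75 − 0.694 = 1.06 V.
Assume saturation: I_D = ½ k_n V_ov² = 0.5 × 6.3 × 1.06² = 3.51 mA, giving V_DS = V_DD − I_D R_D = 4.84 − 3.51 × 0.438 = 3.3 V.
V_DS = 3.3 V ≥ V_ov = 1.06 V, confirming saturation.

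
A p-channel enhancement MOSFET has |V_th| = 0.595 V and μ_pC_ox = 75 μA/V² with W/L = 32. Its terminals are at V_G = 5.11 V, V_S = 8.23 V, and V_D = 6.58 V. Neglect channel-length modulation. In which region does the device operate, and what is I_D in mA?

Triode; I_D = 6.73 mA

V_SG = V_S − V_G = 8.23 − 5.11 = 3.12 V; V_SD = V_S − V_D = 8.23 − 6.58 = 1.65 V.
k_p = μ_pC_ox · (W/L) = 2.4 mA/V².
V_ov = V_SG − |V_th| = 3.12 − 0.595 = 2.53 V.
Since V_SD = 1.65 V < V_ov = 2.53 V, the device is in the triode region.
I_D = k_p [V_ov · V_SD − ½ V_SD²] = 2.4 × [2.53 × 1.65 − 0.5 × 1.65²] = 6.73 mA.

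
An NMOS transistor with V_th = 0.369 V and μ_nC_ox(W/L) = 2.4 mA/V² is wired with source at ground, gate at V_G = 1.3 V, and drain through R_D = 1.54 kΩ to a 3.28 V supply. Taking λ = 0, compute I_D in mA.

I_D = 1.04 mA

V_GS = V_G = 1.3 V, so V_ov = 1.3 − 0.369 = 0.931 V.
Assume saturation: I_D = ½ k_n V_ov² = 0.5 × 2.4 × 0.931² = 1.04 mA, giving V_DS = V_DD − I_D R_D = 3.28 − 1.04 × 1.54 = 1.68 V.
V_DS = 1.68 V ≥ V_ov = 0.931 V, confirming saturation.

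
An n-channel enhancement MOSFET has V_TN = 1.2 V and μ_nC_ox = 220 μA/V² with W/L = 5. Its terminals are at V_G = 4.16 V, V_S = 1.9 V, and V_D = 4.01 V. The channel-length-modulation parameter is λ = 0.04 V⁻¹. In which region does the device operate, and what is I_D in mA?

V_GS = V_G − V_S = 4.16 − 1.9 = 2.26 V; V_DS = V_D − V_S = 4.01 − 1.9 = 2.11 V.
k_n = μ_nC_ox · (W/L) = 1.1 mA/V².
V_ov = V_GS − V_TN = 2.26 − 1.2 = 1.06 V.
Since V_DS = 2.11 V ≥ V_ov = 1.06 V, the device is in saturation.
I_D = ½ k_n V_ov² (1 + λ V_DS) = 0.5 × 1.1 × 1.06² × (1 + 0.04 × 2.11) = 0.67 mA.

Saturation; I_D = 0.670 mA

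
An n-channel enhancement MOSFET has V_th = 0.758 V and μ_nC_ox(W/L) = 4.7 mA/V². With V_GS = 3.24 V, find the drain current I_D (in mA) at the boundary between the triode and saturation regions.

I_D = 14.5 mA

At the boundary V_DS = V_ov = V_GS − V_th = 3.24 − 0.758 = 2.48 V.
I_D = ½ k_n V_ov² = 0.5 × 4.7 × 2.48² = 14.5 mA.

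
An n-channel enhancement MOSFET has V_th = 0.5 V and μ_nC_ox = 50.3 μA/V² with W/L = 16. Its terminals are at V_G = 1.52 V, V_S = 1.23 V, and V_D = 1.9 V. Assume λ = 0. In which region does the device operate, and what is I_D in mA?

V_GS = V_G − V_S = 1.52 − 1.23 = 0.29 V; V_DS = V_D − V_S = 1.9 − 1.23 = 0.67 V.
V_GS = 0.29 V < V_th = 0.5 V, so the transistor is in cutoff.

Cutoff; I_D = 0 mA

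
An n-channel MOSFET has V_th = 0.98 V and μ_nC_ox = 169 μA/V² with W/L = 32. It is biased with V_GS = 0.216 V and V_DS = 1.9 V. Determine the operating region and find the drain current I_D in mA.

Cutoff; I_D = 0 mA

V_GS = 0.216 V < V_th = 0.98 V, so the transistor is in cutoff.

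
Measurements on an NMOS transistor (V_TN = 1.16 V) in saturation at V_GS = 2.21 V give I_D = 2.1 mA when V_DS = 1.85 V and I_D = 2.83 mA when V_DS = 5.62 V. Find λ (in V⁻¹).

λ = 0.111 V⁻¹

With V_GS fixed, I_D ∝ (1 + λ V_DS) in saturation, so I_D2/I_D1 = (1 + λ V_DS2)/(1 + λ V_DS1).
2.83/2.1 = 1.348 = (1 + 5.62 λ)/(1 + 1.85 λ).
Solving: λ (I_D1 V_DS2 − I_D2 V_DS1) = I_D2 − I_D1, so λ = (2.83 − 2.1) / (2.1 × 5.62 − 2.83 × 1.85) = 0.73 / 6.57 = 0.111 V⁻¹.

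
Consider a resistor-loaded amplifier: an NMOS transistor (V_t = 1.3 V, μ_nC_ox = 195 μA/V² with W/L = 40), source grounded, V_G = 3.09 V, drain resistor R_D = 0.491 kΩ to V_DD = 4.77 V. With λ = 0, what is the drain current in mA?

I_D = 8.21 mA

V_GS = V_G = 3.09 V, so V_ov = 3.09 − 1.3 = 1.79 V.
k_n = μ_nC_ox · (W/L) = 7.8 mA/V².
Assume saturation: I_D = ½ k_n V_ov² = 0.5 × 7.8 × 1.79² = 12.5 mA, giving V_DS = V_DD − I_D R_D = 4.77 − 12.5 × 0.491 = -1.37 V.
But -1.37 V < V_ov = 1.79 V, so the device is actually in triode.
In triode I_D = k_n[V_ov V_DS − ½ V_DS²] and I_D = (V_DD − V_DS)/R_D. Equating: 1.91 V_DS² − 7.855 V_DS + 4.77 = 0, giving V_DS = 0.741 V (the root below V_ov).
I_D = (4.77 − 0.741) / 0.491 = 8.21 mA.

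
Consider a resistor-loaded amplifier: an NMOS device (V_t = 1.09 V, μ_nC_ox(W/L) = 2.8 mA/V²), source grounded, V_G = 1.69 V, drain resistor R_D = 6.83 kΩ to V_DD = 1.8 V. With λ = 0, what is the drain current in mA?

I_D = 0.239 mA

V_GS = V_G = 1.69 V, so V_ov = 1.69 − 1.09 = 0.6 V.
Assume saturation: I_D = ½ k_n V_ov² = 0.5 × 2.8 × 0.6² = 0.504 mA, giving V_DS = V_DD − I_D R_D = 1.8 − 0.504 × 6.83 = -1.64 V.
But -1.64 V < V_ov = 0.6 V, so the device is actually in triode.
In triode I_D = k_n[V_ov V_DS − ½ V_DS²] and I_D = (V_DD − V_DS)/R_D. Equating: 9.56 V_DS² − 12.47 V_DS + 1.8 = 0, giving V_DS = 0.165 V (the root below V_ov).
I_D = (1.8 − 0.165) / 6.83 = 0.239 mA.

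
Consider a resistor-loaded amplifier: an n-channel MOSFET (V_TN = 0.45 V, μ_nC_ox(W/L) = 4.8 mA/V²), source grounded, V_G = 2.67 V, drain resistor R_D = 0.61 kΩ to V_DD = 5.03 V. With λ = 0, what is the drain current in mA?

V_GS = V_G = 2.67 V, so V_ov = 2.67 − 0.45 = 2.22 V.
Assume saturation: I_D = ½ k_n V_ov² = 0.5 × 4.8 × 2.22² = 11.8 mA, giving V_DS = V_DD − I_D R_D = 5.03 − 11.8 × 0.61 = -2.19 V.
But -2.19 V < V_ov = 2.22 V, so the device is actually in triode.
In triode I_D = k_n[V_ov V_DS − ½ V_DS²] and I_D = (V_DD − V_DS)/R_D. Equating: 1.46 V_DS² − 7.5 V_DS + 5.03 = 0, giving V_DS = 0.794 V (the root below V_ov).
I_D = (5.03 − 0.794) / 0.61 = 6.94 mA.

I_D = 6.94 mA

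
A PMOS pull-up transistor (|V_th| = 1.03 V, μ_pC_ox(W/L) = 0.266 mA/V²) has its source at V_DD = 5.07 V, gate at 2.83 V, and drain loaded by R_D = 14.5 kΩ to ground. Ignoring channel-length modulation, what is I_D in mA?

V_SG = V_DD − V_G = 5.07 − 2.83 = 2.24 V, so V_ov = 2.24 − 1.03 = 1.21 V.
Assume saturation: I_D = ½ k_p V_ov² = 0.5 × 0.266 × 1.21² = 0.195 mA, giving V_SD = V_DD − I_D R_D = 5.07 − 0.195 × 14.5 = 2.25 V.
V_SD = 2.25 V ≥ V_ov = 1.21 V, confirming saturation.

I_D = 0.195 mA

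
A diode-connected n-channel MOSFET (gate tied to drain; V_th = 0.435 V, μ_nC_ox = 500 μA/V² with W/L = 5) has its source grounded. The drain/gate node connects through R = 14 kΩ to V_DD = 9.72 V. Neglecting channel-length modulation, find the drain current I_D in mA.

I_D = 0.613 mA

With gate tied to drain, V_GS = V_DS ≥ V_GS − V_th, so the device is in saturation.
k_n = μ_nC_ox · (W/L) = 2.5 mA/V².
KCL at the drain: ½ k_n (V_GS − V_th)² = (V_DD − V_GS)/R.
Let x = V_GS − 0.435. Then 17.5 x² + x − 9.285 = 0, giving x = 0.7 V (positive root), so V_GS = 1.14 V.
I_D = (V_DD − V_GS)/R = (9.72 − 1.14) / 14 = 0.613 mA.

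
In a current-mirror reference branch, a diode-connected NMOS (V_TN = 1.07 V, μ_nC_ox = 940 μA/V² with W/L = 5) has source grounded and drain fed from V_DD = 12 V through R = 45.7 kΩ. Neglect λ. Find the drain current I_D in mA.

With gate tied to drain, V_GS = V_DS ≥ V_GS − V_TN, so the device is in saturation.
k_n = μ_nC_ox · (W/L) = 4.7 mA/V².
KCL at the drain: ½ k_n (V_GS − V_TN)² = (V_DD − V_GS)/R.
Let x = V_GS − 1.07. Then 107 x² + x − 10.93 = 0, giving x = 0.314 V (positive root), so V_GS = 1.38 V.
I_D = (V_DD − V_GS)/R = (12 − 1.38) / 45.7 = 0.232 mA.

I_D = 0.232 mA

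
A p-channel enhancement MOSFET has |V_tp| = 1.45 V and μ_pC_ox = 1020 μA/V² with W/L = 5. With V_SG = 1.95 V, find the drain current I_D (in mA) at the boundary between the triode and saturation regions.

At the boundary V_SD = V_ov = V_SG − |V_tp| = 1.95 − 1.45 = 0.5 V.
k_p = μ_pC_ox · (W/L) = 5.1 mA/V².
I_D = ½ k_p V_ov² = 0.5 × 5.1 × 0.5² = 0.637 mA.

I_D = 0.637 mA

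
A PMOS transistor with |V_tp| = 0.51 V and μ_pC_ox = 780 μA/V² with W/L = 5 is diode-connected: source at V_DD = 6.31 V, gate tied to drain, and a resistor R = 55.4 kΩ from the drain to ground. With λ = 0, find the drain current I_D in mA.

With gate tied to drain, V_SG = V_SD ≥ V_SG − |V_tp|, so the device is in saturation.
k_p = μ_pC_ox · (W/L) = 3.9 mA/V².
KCL at the drain: ½ k_p (V_SG − |V_tp|)² = (V_DD − V_SG)/R.
Let x = V_SG − 0.51. Then 108 x² + x − 5.8 = 0, giving x = 0.227 V (positive root), so V_SG = 0.737 V.
I_D = (V_DD − V_SG)/R = (6.31 − 0.737) / 55.4 = 0.101 mA.

I_D = 0.101 mA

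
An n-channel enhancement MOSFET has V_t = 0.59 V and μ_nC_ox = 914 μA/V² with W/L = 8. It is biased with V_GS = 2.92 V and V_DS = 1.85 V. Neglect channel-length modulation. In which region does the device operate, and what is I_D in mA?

k_n = μ_nC_ox · (W/L) = 7.312 mA/V².
V_ov = V_GS − V_t = 2.92 − 0.59 = 2.33 V.
Since V_DS = 1.85 V < V_ov = 2.33 V, the device is in the triode region.
I_D = k_n [V_ov · V_DS − ½ V_DS²] = 7.312 × [2.33 × 1.85 − 0.5 × 1.85²] = 19 mA.

Triode; I_D = 19.0 mA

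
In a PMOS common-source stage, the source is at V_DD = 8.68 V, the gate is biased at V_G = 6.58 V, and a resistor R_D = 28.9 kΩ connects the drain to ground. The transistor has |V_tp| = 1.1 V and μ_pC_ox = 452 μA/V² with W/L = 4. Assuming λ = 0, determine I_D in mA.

V_SG = V_DD − V_G = 8.68 − 6.58 = 2.1 V, so V_ov = 2.1 − 1.1 = 1 V.
k_p = μ_pC_ox · (W/L) = 1.808 mA/V².
Assume saturation: I_D = ½ k_p V_ov² = 0.5 × 1.808 × 1² = 0.904 mA, giving V_SD = V_DD − I_D R_D = 8.68 − 0.904 × 28.9 = -17.4 V.
But -17.4 V < V_ov = 1 V, so the device is actually in triode.
In triode I_D = k_p[V_ov V_SD − ½ V_SD²] and I_D = (V_DD − V_SD)/R_D. Equating: 26.1 V_SD² − 53.25 V_SD + 8.68 = 0, giving V_SD = 0.179 V (the root below V_ov).
I_D = (8.68 − 0.179) / 28.9 = 0.294 mA.

I_D = 0.294 mA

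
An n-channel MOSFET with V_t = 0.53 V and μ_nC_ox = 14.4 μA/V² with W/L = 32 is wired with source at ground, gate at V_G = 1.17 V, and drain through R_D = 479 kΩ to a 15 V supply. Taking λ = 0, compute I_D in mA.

V_GS = V_G = 1.17 V, so V_ov = 1.17 − 0.53 = 0.64 V.
k_n = μ_nC_ox · (W/L) = 0.4608 mA/V².
Assume saturation: I_D = ½ k_n V_ov² = 0.5 × 0.4608 × 0.64² = 0.0944 mA, giving V_DS = V_DD − I_D R_D = 15 − 0.0944 × 479 = -30.2 V.
But -30.2 V < V_ov = 0.64 V, so the device is actually in triode.
In triode I_D = k_n[V_ov V_DS − ½ V_DS²] and I_D = (V_DD − V_DS)/R_D. Equating: 110 V_DS² − 142.3 V_DS + 15 = 0, giving V_DS = 0.116 V (the root below V_ov).
I_D = (15 − 0.116) / 479 = 0.0311 mA.

I_D = 0.0311 mA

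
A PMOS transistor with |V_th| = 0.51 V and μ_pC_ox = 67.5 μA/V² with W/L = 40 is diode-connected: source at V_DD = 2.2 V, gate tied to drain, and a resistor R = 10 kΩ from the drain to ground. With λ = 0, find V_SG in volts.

With gate tied to drain, V_SG = V_SD ≥ V_SG − |V_th|, so the device is in saturation.
k_p = μ_pC_ox · (W/L) = 2.7 mA/V².
KCL at the drain: ½ k_p (V_SG − |V_th|)² = (V_DD − V_SG)/R.
Let x = V_SG − 0.51. Then 13.5 x² + x − 1.69 = 0, giving x = 0.319 V (positive root), so V_SG = 0.829 V.
I_D = (V_DD − V_SG)/R = (2.2 − 0.829) / 10 = 0.137 mA.

V_SG = 0.829 V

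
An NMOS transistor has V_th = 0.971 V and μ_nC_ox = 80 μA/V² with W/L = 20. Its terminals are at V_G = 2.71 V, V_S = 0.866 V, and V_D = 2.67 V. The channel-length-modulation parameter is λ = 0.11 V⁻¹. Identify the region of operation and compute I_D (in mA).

V_GS = V_G − V_S = 2.71 − 0.866 = 1.84 V; V_DS = V_D − V_S = 2.67 − 0.866 = 1.8 V.
k_n = μ_nC_ox · (W/L) = 1.6 mA/V².
V_ov = V_GS − V_th = 1.84 − 0.971 = 0.873 V.
Since V_DS = 1.8 V ≥ V_ov = 0.873 V, the device is in saturation.
I_D = ½ k_n V_ov² (1 + λ V_DS) = 0.5 × 1.6 × 0.873² × (1 + 0.11 × 1.8) = 0.731 mA.

Saturation; I_D = 0.731 mA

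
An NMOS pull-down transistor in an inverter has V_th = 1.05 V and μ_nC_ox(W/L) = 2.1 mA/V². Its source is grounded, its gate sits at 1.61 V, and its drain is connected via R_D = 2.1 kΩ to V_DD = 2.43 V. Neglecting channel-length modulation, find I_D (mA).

V_GS = V_G = 1.61 V, so V_ov = 1.61 − 1.05 = 0.56 V.
Assume saturation: I_D = ½ k_n V_ov² = 0.5 × 2.1 × 0.56² = 0.329 mA, giving V_DS = V_DD − I_D R_D = 2.43 − 0.329 × 2.1 = 1.74 V.
V_DS = 1.74 V ≥ V_ov = 0.56 V, confirming saturation.

I_D = 0.329 mA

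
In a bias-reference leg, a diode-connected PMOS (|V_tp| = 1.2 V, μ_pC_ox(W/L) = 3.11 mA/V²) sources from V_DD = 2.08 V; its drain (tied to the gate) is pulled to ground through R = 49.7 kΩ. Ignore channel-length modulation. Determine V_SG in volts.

V_SG = 1.30 V

With gate tied to drain, V_SG = V_SD ≥ V_SG − |V_tp|, so the device is in saturation.
KCL at the drain: ½ k_p (V_SG − |V_tp|)² = (V_DD − V_SG)/R.
Let x = V_SG − 1.2. Then 77.3 x² + x − 0.88 = 0, giving x = 0.1 V (positive root), so V_SG = 1.3 V.
I_D = (V_DD − V_SG)/R = (2.08 − 1.3) / 49.7 = 0.0157 mA.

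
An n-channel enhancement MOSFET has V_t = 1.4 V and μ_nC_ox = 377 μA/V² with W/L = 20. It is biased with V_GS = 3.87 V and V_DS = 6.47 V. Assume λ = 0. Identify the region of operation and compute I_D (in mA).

Saturation; I_D = 23.0 mA

k_n = μ_nC_ox · (W/L) = 7.54 mA/V².
V_ov = V_GS − V_t = 3.87 − 1.4 = 2.47 V.
Since V_DS = 6.47 V ≥ V_ov = 2.47 V, the device is in saturation.
I_D = ½ k_n V_ov² = 0.5 × 7.54 × 2.47² = 23 mA.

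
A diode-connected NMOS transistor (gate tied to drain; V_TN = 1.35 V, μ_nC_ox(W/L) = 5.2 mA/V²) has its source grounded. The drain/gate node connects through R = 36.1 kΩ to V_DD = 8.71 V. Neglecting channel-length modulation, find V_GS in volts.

V_GS = 1.62 V

With gate tied to drain, V_GS = V_DS ≥ V_GS − V_TN, so the device is in saturation.
KCL at the drain: ½ k_n (V_GS − V_TN)² = (V_DD − V_GS)/R.
Let x = V_GS − 1.35. Then 93.9 x² + x − 7.36 = 0, giving x = 0.275 V (positive root), so V_GS = 1.62 V.
I_D = (V_DD − V_GS)/R = (8.71 − 1.62) / 36.1 = 0.196 mA.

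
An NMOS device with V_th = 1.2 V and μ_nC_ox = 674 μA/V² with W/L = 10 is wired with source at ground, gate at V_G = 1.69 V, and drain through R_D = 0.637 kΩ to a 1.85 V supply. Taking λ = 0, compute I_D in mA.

V_GS = V_G = 1.69 V, so V_ov = 1.69 − 1.2 = 0.49 V.
k_n = μ_nC_ox · (W/L) = 6.74 mA/V².
Assume saturation: I_D = ½ k_n V_ov² = 0.5 × 6.74 × 0.49² = 0.809 mA, giving V_DS = V_DD − I_D R_D = 1.85 − 0.809 × 0.637 = 1.33 V.
V_DS = 1.33 V ≥ V_ov = 0.49 V, confirming saturation.

I_D = 0.809 mA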